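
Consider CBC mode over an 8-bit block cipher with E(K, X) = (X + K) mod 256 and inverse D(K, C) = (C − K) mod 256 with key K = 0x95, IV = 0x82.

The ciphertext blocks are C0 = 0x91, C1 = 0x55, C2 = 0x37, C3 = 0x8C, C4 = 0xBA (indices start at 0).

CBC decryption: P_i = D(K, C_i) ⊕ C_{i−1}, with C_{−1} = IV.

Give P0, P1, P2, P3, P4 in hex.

P0 = 0x7E, P1 = 0x51, P2 = 0xF7, P3 = 0xC0, P4 = 0xA9

P0: D(K, 0x91) = 0xFC; 0xFC ⊕ 0x82 = 0x7E.
P1: D(K, 0x55) = 0xC0; 0xC0 ⊕ 0x91 = 0x51.
P2: D(K, 0x37) = 0xA2; 0xA2 ⊕ 0x55 = 0xF7.
P3: D(K, 0x8C) = 0xF7; 0xF7 ⊕ 0x37 = 0xC0.
P4: D(K, 0xBA) = 0x25; 0x25 ⊕ 0x8C = 0xA9.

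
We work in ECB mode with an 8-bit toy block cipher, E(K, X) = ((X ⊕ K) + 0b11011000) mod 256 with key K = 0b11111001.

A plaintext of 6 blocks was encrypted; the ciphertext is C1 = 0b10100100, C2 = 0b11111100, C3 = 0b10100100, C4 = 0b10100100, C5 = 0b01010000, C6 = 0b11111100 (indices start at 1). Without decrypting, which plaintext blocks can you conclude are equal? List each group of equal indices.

ECB encrypts each block independently with the same key, so equal ciphertext blocks imply equal plaintext blocks.
C1 = C3 = C4 = 0b10100100, so P1 = P3 = P4.
C2 = C6 = 0b11111100, so P2 = P6.

P1 = P3 = P4; P2 = P6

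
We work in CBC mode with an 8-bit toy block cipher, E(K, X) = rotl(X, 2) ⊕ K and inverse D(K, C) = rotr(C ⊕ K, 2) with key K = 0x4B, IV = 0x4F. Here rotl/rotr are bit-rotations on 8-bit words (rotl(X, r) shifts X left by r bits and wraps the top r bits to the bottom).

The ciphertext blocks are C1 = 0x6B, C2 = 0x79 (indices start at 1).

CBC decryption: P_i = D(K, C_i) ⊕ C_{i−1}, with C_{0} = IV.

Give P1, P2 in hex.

P1: D(K, 0x6B) = 0x08; 0x08 ⊕ 0x4F = 0x47.
P2: D(K, 0x79) = 0x8C; 0x8C ⊕ 0x6B = 0xE7.

P1 = 0x47, P2 = 0xE7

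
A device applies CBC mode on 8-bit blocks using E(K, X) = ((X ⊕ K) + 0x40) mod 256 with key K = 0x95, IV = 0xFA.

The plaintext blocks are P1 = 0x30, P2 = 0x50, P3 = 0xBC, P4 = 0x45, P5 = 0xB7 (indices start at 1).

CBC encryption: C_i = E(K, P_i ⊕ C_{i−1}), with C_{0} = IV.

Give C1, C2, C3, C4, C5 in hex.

C1 = 0x9F, C2 = 0x9A, C3 = 0xF3, C4 = 0x63, C5 = 0x81

C1: P1 ⊕ 0xFA = 0xCA; E(K, 0xCA) = 0x9F.
C2: P2 ⊕ 0x9F = 0xCF; E(K, 0xCF) = 0x9A.
C3: P3 ⊕ 0x9A = 0x26; E(K, 0x26) = 0xF3.
C4: P4 ⊕ 0xF3 = 0xB6; E(K, 0xB6) = 0x63.
C5: P5 ⊕ 0x63 = 0xD4; E(K, 0xD4) = 0x81.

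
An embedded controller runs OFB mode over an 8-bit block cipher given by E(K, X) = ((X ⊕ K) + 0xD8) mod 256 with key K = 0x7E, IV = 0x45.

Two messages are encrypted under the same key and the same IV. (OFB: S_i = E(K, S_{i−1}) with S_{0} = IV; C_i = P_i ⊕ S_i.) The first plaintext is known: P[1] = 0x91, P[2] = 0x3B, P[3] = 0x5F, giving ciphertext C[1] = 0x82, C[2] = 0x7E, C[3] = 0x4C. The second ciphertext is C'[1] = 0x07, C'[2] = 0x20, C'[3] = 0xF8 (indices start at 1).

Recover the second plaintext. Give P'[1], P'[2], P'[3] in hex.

P'[1] = 0x14, P'[2] = 0x65, P'[3] = 0xEB

In OFB with a reused IV, both messages share the same keystream S_i, so C_i ⊕ C'_i = P_i ⊕ P'_i and thus P'_i = P_i ⊕ C_i ⊕ C'_i.
P'[1]: 0x91 ⊕ 0x82 ⊕ 0x07 = 0x14.
P'[2]: 0x3B ⊕ 0x7E ⊕ 0x20 = 0x65.
P'[3]: 0x5F ⊕ 0x4C ⊕ 0xF8 = 0xEB.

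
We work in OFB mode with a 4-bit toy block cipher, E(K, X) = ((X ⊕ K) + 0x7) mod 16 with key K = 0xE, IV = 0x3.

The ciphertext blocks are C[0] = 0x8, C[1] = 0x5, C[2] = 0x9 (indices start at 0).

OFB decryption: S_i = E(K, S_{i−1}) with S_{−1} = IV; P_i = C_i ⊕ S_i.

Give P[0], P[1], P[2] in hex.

P[0]: S = E(K, 0x3) = 0x4; 0x8 ⊕ 0x4 = 0xC.
P[1]: S = E(K, 0x4) = 0x1; 0x5 ⊕ 0x1 = 0x4.
P[2]: S = E(K, 0x1) = 0x6; 0x9 ⊕ 0x6 = 0xF.

P[0] = 0xC, P[1] = 0x4, P[2] = 0xF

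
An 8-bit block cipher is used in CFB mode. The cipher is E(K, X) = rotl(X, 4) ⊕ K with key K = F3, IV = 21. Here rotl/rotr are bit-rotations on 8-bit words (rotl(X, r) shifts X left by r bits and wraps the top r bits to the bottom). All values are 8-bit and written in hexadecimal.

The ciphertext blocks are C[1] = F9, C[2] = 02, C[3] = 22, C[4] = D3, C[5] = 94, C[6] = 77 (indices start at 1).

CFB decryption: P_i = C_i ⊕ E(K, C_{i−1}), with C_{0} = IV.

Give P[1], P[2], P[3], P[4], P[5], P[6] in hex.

P[1]: E(K, 21) = E1; F9 ⊕ E1 = 18.
P[2]: E(K, F9) = 6C; 02 ⊕ 6C = 6E.
P[3]: E(K, 02) = D3; 22 ⊕ D3 = F1.
P[4]: E(K, 22) = D1; D3 ⊕ D1 = 02.
P[5]: E(K, D3) = CE; 94 ⊕ CE = 5A.
P[6]: E(K, 94) = BA; 77 ⊕ BA = CD.

P[1] = 18, P[2] = 6E, P[3] = F1, P[4] = 02, P[5] = 5A, P[6] = CD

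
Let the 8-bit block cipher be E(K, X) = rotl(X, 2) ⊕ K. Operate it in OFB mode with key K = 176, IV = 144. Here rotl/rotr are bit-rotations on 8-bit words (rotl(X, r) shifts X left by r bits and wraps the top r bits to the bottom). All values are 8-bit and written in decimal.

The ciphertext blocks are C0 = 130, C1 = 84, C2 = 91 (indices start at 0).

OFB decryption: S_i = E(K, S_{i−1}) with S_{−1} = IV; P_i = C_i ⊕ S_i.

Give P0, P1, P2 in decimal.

P0 = 112, P1 = 47, P2 = 6

P0: S = E(K, 144) = 242; 130 ⊕ 242 = 112.
P1: S = E(K, 242) = 123; 84 ⊕ 123 = 47.
P2: S = E(K, 123) = 93; 91 ⊕ 93 = 6.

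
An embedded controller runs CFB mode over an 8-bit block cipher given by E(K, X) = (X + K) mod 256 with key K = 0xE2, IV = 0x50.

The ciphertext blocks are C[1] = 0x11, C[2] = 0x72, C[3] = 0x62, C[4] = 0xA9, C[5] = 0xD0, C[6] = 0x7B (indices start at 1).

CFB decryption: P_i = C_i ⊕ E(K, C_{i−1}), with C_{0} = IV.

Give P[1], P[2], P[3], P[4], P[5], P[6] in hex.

P[1] = 0x23, P[2] = 0x81, P[3] = 0x36, P[4] = 0xED, P[5] = 0x5B, P[6] = 0xC9

P[1]: E(K, 0x50) = 0x32; 0x11 ⊕ 0x32 = 0x23.
P[2]: E(K, 0x11) = 0xF3; 0x72 ⊕ 0xF3 = 0x81.
P[3]: E(K, 0x72) = 0x54; 0x62 ⊕ 0x54 = 0x36.
P[4]: E(K, 0x62) = 0x44; 0xA9 ⊕ 0x44 = 0xED.
P[5]: E(K, 0xA9) = 0x8B; 0xD0 ⊕ 0x8B = 0x5B.
P[6]: E(K, 0xD0) = 0xB2; 0x7B ⊕ 0xB2 = 0xC9.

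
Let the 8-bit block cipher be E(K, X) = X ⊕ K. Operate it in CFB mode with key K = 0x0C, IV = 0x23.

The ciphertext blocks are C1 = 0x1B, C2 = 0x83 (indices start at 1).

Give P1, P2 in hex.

P1 = 0x34, P2 = 0x94

CFB decryption: P_i = C_i ⊕ E(K, C_{i−1}), with C_{0} = IV.
P1: E(K, 0x23) = 0x2F; 0x1B ⊕ 0x2F = 0x34.
P2: E(K, 0x1B) = 0x17; 0x83 ⊕ 0x17 = 0x94.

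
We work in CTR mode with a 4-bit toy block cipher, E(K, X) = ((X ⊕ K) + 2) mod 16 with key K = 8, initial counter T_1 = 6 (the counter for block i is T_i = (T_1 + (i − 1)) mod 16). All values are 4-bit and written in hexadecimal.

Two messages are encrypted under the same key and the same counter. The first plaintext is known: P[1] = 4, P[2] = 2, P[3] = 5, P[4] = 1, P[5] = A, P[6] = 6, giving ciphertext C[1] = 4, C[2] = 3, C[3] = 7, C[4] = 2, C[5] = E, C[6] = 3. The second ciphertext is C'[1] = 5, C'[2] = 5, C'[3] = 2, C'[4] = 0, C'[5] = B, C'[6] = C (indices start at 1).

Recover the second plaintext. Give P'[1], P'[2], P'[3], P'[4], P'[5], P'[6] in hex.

In CTR with a reused counter, both messages share the same keystream S_i, so C_i ⊕ C'_i = P_i ⊕ P'_i and thus P'_i = P_i ⊕ C_i ⊕ C'_i.
P'[1]: 4 ⊕ 4 ⊕ 5 = 5.
P'[2]: 2 ⊕ 3 ⊕ 5 = 4.
P'[3]: 5 ⊕ 7 ⊕ 2 = 0.
P'[4]: 1 ⊕ 2 ⊕ 0 = 3.
P'[5]: A ⊕ E ⊕ B = F.
P'[6]: 6 ⊕ 3 ⊕ C = 9.

P'[1] = 5, P'[2] = 4, P'[3] = 0, P'[4] = 3, P'[5] = F, P'[6] = 9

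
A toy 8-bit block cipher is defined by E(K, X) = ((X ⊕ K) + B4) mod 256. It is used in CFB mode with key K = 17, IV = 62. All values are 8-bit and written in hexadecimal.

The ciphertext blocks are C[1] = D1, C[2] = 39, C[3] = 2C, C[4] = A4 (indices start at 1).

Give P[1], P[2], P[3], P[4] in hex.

CFB decryption: P_i = C_i ⊕ E(K, C_{i−1}), with C_{0} = IV.
P[1]: E(K, 62) = 29; D1 ⊕ 29 = F8.
P[2]: E(K, D1) = 7A; 39 ⊕ 7A = 43.
P[3]: E(K, 39) = E2; 2C ⊕ E2 = CE.
P[4]: E(K, 2C) = EF; A4 ⊕ EF = 4B.

P[1] = F8, P[2] = 43, P[3] = CE, P[4] = 4B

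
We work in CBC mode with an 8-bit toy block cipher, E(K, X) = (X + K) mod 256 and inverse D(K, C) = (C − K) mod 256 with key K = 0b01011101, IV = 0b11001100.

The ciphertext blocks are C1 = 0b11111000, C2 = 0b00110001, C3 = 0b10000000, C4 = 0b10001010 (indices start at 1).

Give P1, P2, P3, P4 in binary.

P1 = 0b01010111, P2 = 0b00101100, P3 = 0b00010010, P4 = 0b10101101

CBC decryption: P_i = D(K, C_i) ⊕ C_{i−1}, with C_{0} = IV.
P1: D(K, 0b11111000) = 0b10011011; 0b10011011 ⊕ 0b11001100 = 0b01010111.
P2: D(K, 0b00110001) = 0b11010100; 0b11010100 ⊕ 0b11111000 = 0b00101100.
P3: D(K, 0b10000000) = 0b00100011; 0b00100011 ⊕ 0b00110001 = 0b00010010.
P4: D(K, 0b10001010) = 0b00101101; 0b00101101 ⊕ 0b10000000 = 0b10101101.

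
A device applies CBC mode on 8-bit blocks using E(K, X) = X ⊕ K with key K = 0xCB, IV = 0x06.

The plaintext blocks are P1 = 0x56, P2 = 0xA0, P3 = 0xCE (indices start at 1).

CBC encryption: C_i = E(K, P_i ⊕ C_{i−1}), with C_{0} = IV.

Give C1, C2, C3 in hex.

C1 = 0x9B, C2 = 0xF0, C3 = 0xF5

C1: P1 ⊕ 0x06 = 0x50; E(K, 0x50) = 0x9B.
C2: P2 ⊕ 0x9B = 0x3B; E(K, 0x3B) = 0xF0.
C3: P3 ⊕ 0xF0 = 0x3E; E(K, 0x3E) = 0xF5.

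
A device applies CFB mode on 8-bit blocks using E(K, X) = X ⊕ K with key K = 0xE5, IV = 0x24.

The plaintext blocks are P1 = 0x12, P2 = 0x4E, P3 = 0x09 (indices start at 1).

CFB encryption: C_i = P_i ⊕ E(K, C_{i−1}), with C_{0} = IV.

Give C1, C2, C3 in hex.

C1: E(K, 0x24) = 0xC1; 0x12 ⊕ 0xC1 = 0xD3.
C2: E(K, 0xD3) = 0x36; 0x4E ⊕ 0x36 = 0x78.
C3: E(K, 0x78) = 0x9D; 0x09 ⊕ 0x9D = 0x94.

C1 = 0xD3, C2 = 0x78, C3 = 0x94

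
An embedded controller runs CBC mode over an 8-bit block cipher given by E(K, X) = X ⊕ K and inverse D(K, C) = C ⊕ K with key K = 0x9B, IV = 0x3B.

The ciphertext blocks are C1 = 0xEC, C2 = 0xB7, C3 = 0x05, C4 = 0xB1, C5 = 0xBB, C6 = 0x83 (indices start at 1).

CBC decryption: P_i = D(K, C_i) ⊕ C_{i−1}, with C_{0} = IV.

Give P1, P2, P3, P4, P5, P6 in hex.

P1: D(K, 0xEC) = 0x77; 0x77 ⊕ 0x3B = 0x4C.
P2: D(K, 0xB7) = 0x2C; 0x2C ⊕ 0xEC = 0xC0.
P3: D(K, 0x05) = 0x9E; 0x9E ⊕ 0xB7 = 0x29.
P4: D(K, 0xB1) = 0x2A; 0x2A ⊕ 0x05 = 0x2F.
P5: D(K, 0xBB) = 0x20; 0x20 ⊕ 0xB1 = 0x91.
P6: D(K, 0x83) = 0x18; 0x18 ⊕ 0xBB = 0xA3.

P1 = 0x4C, P2 = 0xC0, P3 = 0x29, P4 = 0x2F, P5 = 0x91, P6 = 0xA3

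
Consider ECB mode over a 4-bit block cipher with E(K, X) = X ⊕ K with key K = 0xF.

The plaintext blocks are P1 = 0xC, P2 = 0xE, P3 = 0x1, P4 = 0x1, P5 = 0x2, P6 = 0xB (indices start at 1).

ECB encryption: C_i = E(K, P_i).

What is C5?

C5: E(K, 0x2) = 0xD.

C5 = 0xD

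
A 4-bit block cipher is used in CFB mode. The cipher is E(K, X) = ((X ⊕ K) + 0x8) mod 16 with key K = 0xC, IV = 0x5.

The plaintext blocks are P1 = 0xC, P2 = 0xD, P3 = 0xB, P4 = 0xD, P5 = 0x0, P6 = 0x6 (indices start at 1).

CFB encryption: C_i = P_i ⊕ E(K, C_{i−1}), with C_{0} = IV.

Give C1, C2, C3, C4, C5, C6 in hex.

C1: E(K, 0x5) = 0x1; 0xC ⊕ 0x1 = 0xD.
C2: E(K, 0xD) = 0x9; 0xD ⊕ 0x9 = 0x4.
C3: E(K, 0x4) = 0x0; 0xB ⊕ 0x0 = 0xB.
C4: E(K, 0xB) = 0xF; 0xD ⊕ 0xF = 0x2.
C5: E(K, 0x2) = 0x6; 0x0 ⊕ 0x6 = 0x6.
C6: E(K, 0x6) = 0x2; 0x6 ⊕ 0x2 = 0x4.

C1 = 0xD, C2 = 0x4, C3 = 0xB, C4 = 0x2, C5 = 0x6, C6 = 0x4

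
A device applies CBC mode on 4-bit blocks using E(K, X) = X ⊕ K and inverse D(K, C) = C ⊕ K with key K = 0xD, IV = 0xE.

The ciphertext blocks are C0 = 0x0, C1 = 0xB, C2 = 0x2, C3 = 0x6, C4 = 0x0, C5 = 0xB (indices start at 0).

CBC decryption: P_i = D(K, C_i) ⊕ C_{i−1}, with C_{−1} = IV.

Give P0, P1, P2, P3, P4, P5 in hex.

P0 = 0x3, P1 = 0x6, P2 = 0x4, P3 = 0x9, P4 = 0xB, P5 = 0x6

P0: D(K, 0x0) = 0xD; 0xD ⊕ 0xE = 0x3.
P1: D(K, 0xB) = 0x6; 0x6 ⊕ 0x0 = 0x6.
P2: D(K, 0x2) = 0xF; 0xF ⊕ 0xB = 0x4.
P3: D(K, 0x6) = 0xB; 0xB ⊕ 0x2 = 0x9.
P4: D(K, 0x0) = 0xD; 0xD ⊕ 0x6 = 0xB.
P5: D(K, 0xB) = 0x6; 0x6 ⊕ 0x0 = 0x6.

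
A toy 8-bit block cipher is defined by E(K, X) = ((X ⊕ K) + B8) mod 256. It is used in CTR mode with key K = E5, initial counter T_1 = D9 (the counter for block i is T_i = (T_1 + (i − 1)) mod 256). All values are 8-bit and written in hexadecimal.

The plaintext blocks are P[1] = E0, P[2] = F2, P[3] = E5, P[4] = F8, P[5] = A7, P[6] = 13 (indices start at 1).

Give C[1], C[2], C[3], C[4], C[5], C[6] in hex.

C[1] = 14, C[2] = 05, C[3] = 13, C[4] = 09, C[5] = 57, C[6] = E0

CTR encryption: S_i = E(K, T_i) where T_i is the counter for block i; C_i = P_i ⊕ S_i.
C[1]: T = D9, S = E(K, T) = F4; E0 ⊕ F4 = 14.
C[2]: T = DA, S = E(K, T) = F7; F2 ⊕ F7 = 05.
C[3]: T = DB, S = E(K, T) = F6; E5 ⊕ F6 = 13.
C[4]: T = DC, S = E(K, T) = F1; F8 ⊕ F1 = 09.
C[5]: T = DD, S = E(K, T) = F0; A7 ⊕ F0 = 57.
C[6]: T = DE, S = E(K, T) = F3; 13 ⊕ F3 = E0.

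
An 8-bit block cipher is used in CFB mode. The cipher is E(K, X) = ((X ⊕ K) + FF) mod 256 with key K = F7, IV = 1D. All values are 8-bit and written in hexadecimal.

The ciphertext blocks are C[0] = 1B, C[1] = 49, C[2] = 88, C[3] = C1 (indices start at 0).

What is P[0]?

CFB decryption: P_i = C_i ⊕ E(K, C_{i−1}), with C_{−1} = IV.
P[0]: E(K, 1D) = E9; 1B ⊕ E9 = F2.

P[0] = F2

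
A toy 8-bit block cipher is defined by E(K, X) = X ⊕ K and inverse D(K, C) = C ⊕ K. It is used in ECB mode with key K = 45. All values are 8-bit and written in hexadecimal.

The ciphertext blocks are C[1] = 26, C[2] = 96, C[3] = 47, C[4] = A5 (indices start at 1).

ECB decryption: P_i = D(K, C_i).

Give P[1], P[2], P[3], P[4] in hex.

P[1] = 63, P[2] = D3, P[3] = 02, P[4] = E0

P[1]: D(K, 26) = 63.
P[2]: D(K, 96) = D3.
P[3]: D(K, 47) = 02.
P[4]: D(K, A5) = E0.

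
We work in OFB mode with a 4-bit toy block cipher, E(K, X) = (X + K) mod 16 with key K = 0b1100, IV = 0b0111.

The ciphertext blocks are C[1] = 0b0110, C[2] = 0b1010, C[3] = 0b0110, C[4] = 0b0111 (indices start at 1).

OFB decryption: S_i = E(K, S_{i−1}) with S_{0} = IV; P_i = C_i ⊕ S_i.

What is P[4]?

P[1]: S = E(K, 0b0111) = 0b0011; 0b0110 ⊕ 0b0011 = 0b0101.
P[2]: S = E(K, 0b0011) = 0b1111; 0b1010 ⊕ 0b1111 = 0b0101.
P[3]: S = E(K, 0b1111) = 0b1011; 0b0110 ⊕ 0b1011 = 0b1101.
P[4]: S = E(K, 0b1011) = 0b0111; 0b0111 ⊕ 0b0111 = 0b0000.

P[4] = 0b0000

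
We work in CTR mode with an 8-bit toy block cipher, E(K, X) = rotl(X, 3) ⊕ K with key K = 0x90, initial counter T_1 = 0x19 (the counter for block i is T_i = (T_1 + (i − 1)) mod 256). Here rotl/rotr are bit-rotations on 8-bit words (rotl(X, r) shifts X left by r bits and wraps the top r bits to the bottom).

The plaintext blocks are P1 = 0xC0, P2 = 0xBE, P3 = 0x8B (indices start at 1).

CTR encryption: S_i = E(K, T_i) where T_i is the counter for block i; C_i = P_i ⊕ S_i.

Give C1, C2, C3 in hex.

C1: T = 0x19, S = E(K, T) = 0x58; 0xC0 ⊕ 0x58 = 0x98.
C2: T = 0x1A, S = E(K, T) = 0x40; 0xBE ⊕ 0x40 = 0xFE.
C3: T = 0x1B, S = E(K, T) = 0x48; 0x8B ⊕ 0x48 = 0xC3.

C1 = 0x98, C2 = 0xFE, C3 = 0xC3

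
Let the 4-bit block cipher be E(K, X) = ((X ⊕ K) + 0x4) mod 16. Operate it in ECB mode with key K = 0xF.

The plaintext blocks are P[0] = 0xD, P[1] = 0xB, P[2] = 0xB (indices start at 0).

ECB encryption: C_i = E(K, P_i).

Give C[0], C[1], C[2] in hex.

C[0]: E(K, 0xD) = 0x6.
C[1]: E(K, 0xB) = 0x8.
C[2]: E(K, 0xB) = 0x8.

C[0] = 0x6, C[1] = 0x8, C[2] = 0x8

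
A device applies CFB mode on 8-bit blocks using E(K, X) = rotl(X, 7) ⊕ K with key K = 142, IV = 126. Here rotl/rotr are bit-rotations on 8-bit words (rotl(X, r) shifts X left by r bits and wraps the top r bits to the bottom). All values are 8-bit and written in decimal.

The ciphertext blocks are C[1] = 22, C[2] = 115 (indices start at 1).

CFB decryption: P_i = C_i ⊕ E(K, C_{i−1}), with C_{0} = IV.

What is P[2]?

P[2] = 246

P[2]: E(K, 22) = 133; 115 ⊕ 133 = 246.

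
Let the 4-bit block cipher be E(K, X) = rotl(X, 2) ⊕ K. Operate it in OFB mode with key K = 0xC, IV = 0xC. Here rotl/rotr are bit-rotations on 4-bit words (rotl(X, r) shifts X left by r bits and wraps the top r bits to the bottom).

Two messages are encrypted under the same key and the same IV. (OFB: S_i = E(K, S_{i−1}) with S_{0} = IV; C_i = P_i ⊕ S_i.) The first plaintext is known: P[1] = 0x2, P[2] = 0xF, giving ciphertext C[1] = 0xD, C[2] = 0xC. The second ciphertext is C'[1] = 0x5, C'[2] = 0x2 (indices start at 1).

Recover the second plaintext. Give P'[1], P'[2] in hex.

In OFB with a reused IV, both messages share the same keystream S_i, so C_i ⊕ C'_i = P_i ⊕ P'_i and thus P'_i = P_i ⊕ C_i ⊕ C'_i.
P'[1]: 0x2 ⊕ 0xD ⊕ 0x5 = 0xA.
P'[2]: 0xF ⊕ 0xC ⊕ 0x2 = 0x1.

P'[1] = 0xA, P'[2] = 0x1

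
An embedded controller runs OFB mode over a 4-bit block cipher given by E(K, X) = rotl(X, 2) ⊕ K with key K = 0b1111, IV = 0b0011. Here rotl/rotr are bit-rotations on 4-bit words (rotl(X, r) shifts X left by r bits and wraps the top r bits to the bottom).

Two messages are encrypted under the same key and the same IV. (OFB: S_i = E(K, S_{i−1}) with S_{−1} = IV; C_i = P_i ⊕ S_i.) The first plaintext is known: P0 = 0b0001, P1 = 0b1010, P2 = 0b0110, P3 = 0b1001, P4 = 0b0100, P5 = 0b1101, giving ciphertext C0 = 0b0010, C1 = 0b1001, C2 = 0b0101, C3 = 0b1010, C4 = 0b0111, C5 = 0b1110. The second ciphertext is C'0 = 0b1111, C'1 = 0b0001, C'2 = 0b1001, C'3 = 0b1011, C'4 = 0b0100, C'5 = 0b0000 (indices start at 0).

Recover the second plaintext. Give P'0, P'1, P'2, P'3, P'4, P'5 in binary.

P'0 = 0b1100, P'1 = 0b0010, P'2 = 0b1010, P'3 = 0b1000, P'4 = 0b0111, P'5 = 0b0011

In OFB with a reused IV, both messages share the same keystream S_i, so C_i ⊕ C'_i = P_i ⊕ P'_i and thus P'_i = P_i ⊕ C_i ⊕ C'_i.
P'0: 0b0001 ⊕ 0b0010 ⊕ 0b1111 = 0b1100.
P'1: 0b1010 ⊕ 0b1001 ⊕ 0b0001 = 0b0010.
P'2: 0b0110 ⊕ 0b0101 ⊕ 0b1001 = 0b1010.
P'3: 0b1001 ⊕ 0b1010 ⊕ 0b1011 = 0b1000.
P'4: 0b0100 ⊕ 0b0111 ⊕ 0b0100 = 0b0111.
P'5: 0b1101 ⊕ 0b1110 ⊕ 0b0000 = 0b0011.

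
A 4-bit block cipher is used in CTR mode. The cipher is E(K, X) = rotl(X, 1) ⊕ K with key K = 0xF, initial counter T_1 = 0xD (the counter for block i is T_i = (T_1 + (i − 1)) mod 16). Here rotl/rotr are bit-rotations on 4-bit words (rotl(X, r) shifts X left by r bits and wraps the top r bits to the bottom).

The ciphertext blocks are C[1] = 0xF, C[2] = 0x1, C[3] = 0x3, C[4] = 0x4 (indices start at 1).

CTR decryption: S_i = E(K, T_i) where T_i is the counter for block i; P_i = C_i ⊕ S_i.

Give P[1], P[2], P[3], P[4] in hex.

P[1]: T = 0xD, S = E(K, T) = 0x4; 0xF ⊕ 0x4 = 0xB.
P[2]: T = 0xE, S = E(K, T) = 0x2; 0x1 ⊕ 0x2 = 0x3.
P[3]: T = 0xF, S = E(K, T) = 0x0; 0x3 ⊕ 0x0 = 0x3.
P[4]: T = 0x0, S = E(K, T) = 0xF; 0x4 ⊕ 0xF = 0xB.

P[1] = 0xB, P[2] = 0x3, P[3] = 0x3, P[4] = 0xB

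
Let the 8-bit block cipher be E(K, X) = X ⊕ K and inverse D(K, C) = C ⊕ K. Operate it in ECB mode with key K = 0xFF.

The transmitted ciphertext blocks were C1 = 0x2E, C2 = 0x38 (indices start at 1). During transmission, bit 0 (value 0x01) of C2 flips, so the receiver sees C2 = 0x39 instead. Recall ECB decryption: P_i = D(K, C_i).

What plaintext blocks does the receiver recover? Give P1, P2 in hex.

P1 = 0xD1, P2 = 0xC6

Only C2 changed, to 0x39. In ECB, a change in C_i affects only P_i. Decrypting the received ciphertext:
P1: D(K, 0x2E) = 0xD1.
P2: D(K, 0x39) = 0xC6.
Blocks that differ from the original plaintext: P2.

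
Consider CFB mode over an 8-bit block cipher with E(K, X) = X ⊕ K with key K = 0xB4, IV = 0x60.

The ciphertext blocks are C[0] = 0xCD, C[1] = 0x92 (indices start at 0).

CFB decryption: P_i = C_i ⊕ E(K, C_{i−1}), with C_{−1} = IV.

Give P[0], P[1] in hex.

P[0]: E(K, 0x60) = 0xD4; 0xCD ⊕ 0xD4 = 0x19.
P[1]: E(K, 0xCD) = 0x79; 0x92 ⊕ 0x79 = 0xEB.

P[0] = 0x19, P[1] = 0xEB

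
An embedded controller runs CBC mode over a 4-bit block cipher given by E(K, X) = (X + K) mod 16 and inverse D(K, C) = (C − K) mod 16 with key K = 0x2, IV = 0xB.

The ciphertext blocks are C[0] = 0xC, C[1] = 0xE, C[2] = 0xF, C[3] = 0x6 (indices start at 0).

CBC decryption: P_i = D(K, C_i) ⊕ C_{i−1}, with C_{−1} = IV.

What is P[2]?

P[2]: D(K, 0xF) = 0xD; 0xD ⊕ 0xE = 0x3.

P[2] = 0x3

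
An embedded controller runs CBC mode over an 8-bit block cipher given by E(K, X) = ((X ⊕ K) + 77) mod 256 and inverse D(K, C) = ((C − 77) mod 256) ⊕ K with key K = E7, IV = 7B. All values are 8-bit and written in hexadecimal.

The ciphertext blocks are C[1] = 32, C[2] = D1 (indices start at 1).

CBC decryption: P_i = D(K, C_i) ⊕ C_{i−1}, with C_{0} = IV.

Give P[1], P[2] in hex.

P[1] = 27, P[2] = 8F

P[1]: D(K, 32) = 5C; 5C ⊕ 7B = 27.
P[2]: D(K, D1) = BD; BD ⊕ 32 = 8F.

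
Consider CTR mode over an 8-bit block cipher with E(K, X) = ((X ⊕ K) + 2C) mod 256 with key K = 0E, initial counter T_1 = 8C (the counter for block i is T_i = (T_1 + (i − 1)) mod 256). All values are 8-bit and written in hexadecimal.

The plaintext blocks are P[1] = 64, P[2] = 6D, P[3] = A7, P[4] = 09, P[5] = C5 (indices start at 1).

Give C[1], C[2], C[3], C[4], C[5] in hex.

C[1] = CA, C[2] = C2, C[3] = 0B, C[4] = A4, C[5] = 0F

CTR encryption: S_i = E(K, T_i) where T_i is the counter for block i; C_i = P_i ⊕ S_i.
C[1]: T = 8C, S = E(K, T) = AE; 64 ⊕ AE = CA.
C[2]: T = 8D, S = E(K, T) = AF; 6D ⊕ AF = C2.
C[3]: T = 8E, S = E(K, T) = AC; A7 ⊕ AC = 0B.
C[4]: T = 8F, S = E(K, T) = AD; 09 ⊕ AD = A4.
C[5]: T = 90, S = E(K, T) = CA; C5 ⊕ CA = 0F.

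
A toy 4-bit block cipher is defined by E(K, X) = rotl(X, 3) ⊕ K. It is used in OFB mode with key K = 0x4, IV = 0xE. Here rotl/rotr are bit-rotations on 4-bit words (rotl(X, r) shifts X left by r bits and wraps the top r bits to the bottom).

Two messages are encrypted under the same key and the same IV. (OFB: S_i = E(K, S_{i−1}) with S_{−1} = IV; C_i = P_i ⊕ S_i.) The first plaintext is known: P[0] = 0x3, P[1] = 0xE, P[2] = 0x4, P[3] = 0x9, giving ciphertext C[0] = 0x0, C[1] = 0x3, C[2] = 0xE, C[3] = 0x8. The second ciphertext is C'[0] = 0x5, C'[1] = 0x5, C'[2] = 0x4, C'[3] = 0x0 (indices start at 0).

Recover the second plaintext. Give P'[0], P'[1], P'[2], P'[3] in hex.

P'[0] = 0x6, P'[1] = 0x8, P'[2] = 0xE, P'[3] = 0x1

In OFB with a reused IV, both messages share the same keystream S_i, so C_i ⊕ C'_i = P_i ⊕ P'_i and thus P'_i = P_i ⊕ C_i ⊕ C'_i.
P'[0]: 0x3 ⊕ 0x0 ⊕ 0x5 = 0x6.
P'[1]: 0xE ⊕ 0x3 ⊕ 0x5 = 0x8.
P'[2]: 0x4 ⊕ 0xE ⊕ 0x4 = 0xE.
P'[3]: 0x9 ⊕ 0x8 ⊕ 0x0 = 0x1.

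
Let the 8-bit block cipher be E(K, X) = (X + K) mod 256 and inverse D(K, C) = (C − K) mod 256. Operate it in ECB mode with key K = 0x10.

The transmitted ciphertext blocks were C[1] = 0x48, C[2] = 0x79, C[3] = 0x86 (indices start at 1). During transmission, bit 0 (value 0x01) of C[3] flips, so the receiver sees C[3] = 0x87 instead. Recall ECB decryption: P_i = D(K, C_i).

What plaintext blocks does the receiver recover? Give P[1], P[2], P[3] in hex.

P[1] = 0x38, P[2] = 0x69, P[3] = 0x77

Only C[3] changed, to 0x87. In ECB, a change in C_i affects only P_i. Decrypting the received ciphertext:
P[1]: D(K, 0x48) = 0x38.
P[2]: D(K, 0x79) = 0x69.
P[3]: D(K, 0x87) = 0x77.
Blocks that differ from the original plaintext: P[3].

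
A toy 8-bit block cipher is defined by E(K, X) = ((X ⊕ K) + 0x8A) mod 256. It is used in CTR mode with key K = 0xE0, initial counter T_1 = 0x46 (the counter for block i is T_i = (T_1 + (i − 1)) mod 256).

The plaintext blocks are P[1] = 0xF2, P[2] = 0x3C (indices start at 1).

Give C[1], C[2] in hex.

CTR encryption: S_i = E(K, T_i) where T_i is the counter for block i; C_i = P_i ⊕ S_i.
C[1]: T = 0x46, S = E(K, T) = 0x30; 0xF2 ⊕ 0x30 = 0xC2.
C[2]: T = 0x47, S = E(K, T) = 0x31; 0x3C ⊕ 0x31 = 0x0D.

C[1] = 0xC2, C[2] = 0x0D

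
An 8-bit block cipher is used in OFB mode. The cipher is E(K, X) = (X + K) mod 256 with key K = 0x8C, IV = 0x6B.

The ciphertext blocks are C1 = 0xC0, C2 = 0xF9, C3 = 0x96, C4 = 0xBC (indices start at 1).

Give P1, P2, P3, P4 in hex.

P1 = 0x37, P2 = 0x7A, P3 = 0x99, P4 = 0x27

OFB decryption: S_i = E(K, S_{i−1}) with S_{0} = IV; P_i = C_i ⊕ S_i.
P1: S = E(K, 0x6B) = 0xF7; 0xC0 ⊕ 0xF7 = 0x37.
P2: S = E(K, 0xF7) = 0x83; 0xF9 ⊕ 0x83 = 0x7A.
P3: S = E(K, 0x83) = 0x0F; 0x96 ⊕ 0x0F = 0x99.
P4: S = E(K, 0x0F) = 0x9B; 0xBC ⊕ 0x9B = 0x27.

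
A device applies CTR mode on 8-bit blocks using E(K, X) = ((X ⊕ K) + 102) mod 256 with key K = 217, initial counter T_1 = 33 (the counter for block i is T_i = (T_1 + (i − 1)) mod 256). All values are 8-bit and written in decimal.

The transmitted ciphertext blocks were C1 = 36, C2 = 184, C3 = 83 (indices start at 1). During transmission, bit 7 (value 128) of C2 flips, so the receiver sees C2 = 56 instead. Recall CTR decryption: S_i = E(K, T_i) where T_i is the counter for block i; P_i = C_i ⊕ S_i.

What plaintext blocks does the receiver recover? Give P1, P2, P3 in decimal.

Only C2 changed, to 56. In CTR, a change in C_i flips the same bit in P_i only; the keystream is unaffected. Decrypting the received ciphertext:
P1: T = 33, S = E(K, T) = 94; 36 ⊕ 94 = 122.
P2: T = 34, S = E(K, T) = 97; 56 ⊕ 97 = 89.
P3: T = 35, S = E(K, T) = 96; 83 ⊕ 96 = 51.
Blocks that differ from the original plaintext: P2.

P1 = 122, P2 = 89, P3 = 51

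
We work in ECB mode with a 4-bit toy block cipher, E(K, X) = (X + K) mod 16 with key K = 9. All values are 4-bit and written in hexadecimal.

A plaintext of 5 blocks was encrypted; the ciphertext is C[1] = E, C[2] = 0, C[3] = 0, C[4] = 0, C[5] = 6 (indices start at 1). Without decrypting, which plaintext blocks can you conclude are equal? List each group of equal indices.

ECB encrypts each block independently with the same key, so equal ciphertext blocks imply equal plaintext blocks.
C[2] = C[3] = C[4] = 0, so P[2] = P[3] = P[4].

P[2] = P[3] = P[4]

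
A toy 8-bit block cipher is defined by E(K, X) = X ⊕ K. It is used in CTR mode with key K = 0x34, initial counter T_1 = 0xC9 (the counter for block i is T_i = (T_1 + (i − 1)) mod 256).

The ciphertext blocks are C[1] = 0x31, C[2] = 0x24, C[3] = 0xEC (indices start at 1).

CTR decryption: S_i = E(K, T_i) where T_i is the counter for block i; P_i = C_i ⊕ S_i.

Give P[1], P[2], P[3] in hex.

P[1]: T = 0xC9, S = E(K, T) = 0xFD; 0x31 ⊕ 0xFD = 0xCC.
P[2]: T = 0xCA, S = E(K, T) = 0xFE; 0x24 ⊕ 0xFE = 0xDA.
P[3]: T = 0xCB, S = E(K, T) = 0xFF; 0xEC ⊕ 0xFF = 0x13.

P[1] = 0xCC, P[2] = 0xDA, P[3] = 0x13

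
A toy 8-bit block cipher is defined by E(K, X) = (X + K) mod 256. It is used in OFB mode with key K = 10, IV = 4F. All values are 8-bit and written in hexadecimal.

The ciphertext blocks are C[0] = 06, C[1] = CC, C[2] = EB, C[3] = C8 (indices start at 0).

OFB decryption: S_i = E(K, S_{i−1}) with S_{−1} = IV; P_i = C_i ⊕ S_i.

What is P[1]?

P[0]: S = E(K, 4F) = 5F; 06 ⊕ 5F = 59.
P[1]: S = E(K, 5F) = 6F; CC ⊕ 6F = A3.

P[1] = A3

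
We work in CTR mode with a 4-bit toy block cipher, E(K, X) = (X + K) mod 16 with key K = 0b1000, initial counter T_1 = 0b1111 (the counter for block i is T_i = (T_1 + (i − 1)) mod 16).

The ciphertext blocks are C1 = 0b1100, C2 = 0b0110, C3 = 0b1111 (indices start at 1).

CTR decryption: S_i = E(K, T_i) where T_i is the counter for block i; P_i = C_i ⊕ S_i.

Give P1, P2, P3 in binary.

P1 = 0b1011, P2 = 0b1110, P3 = 0b0110

P1: T = 0b1111, S = E(K, T) = 0b0111; 0b1100 ⊕ 0b0111 = 0b1011.
P2: T = 0b0000, S = E(K, T) = 0b1000; 0b0110 ⊕ 0b1000 = 0b1110.
P3: T = 0b0001, S = E(K, T) = 0b1001; 0b1111 ⊕ 0b1001 = 0b0110.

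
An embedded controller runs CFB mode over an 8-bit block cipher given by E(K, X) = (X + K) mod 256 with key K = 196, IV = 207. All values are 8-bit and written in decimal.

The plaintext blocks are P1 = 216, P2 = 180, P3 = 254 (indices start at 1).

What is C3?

CFB encryption: C_i = P_i ⊕ E(K, C_{i−1}), with C_{0} = IV.
C1: E(K, 207) = 147; 216 ⊕ 147 = 75.
C2: E(K, 75) = 15; 180 ⊕ 15 = 187.
C3: E(K, 187) = 127; 254 ⊕ 127 = 129.

C3 = 129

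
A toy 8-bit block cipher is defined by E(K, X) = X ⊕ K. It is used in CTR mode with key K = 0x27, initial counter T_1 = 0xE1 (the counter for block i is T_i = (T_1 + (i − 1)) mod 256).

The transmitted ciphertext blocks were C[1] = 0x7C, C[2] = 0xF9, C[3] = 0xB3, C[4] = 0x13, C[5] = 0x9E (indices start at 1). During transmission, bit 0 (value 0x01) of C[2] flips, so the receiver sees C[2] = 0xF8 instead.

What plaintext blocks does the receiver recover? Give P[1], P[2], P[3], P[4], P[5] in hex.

CTR decryption: S_i = E(K, T_i) where T_i is the counter for block i; P_i = C_i ⊕ S_i.
Only C[2] changed, to 0xF8. In CTR, a change in C_i flips the same bit in P_i only; the keystream is unaffected. Decrypting the received ciphertext:
P[1]: T = 0xE1, S = E(K, T) = 0xC6; 0x7C ⊕ 0xC6 = 0xBA.
P[2]: T = 0xE2, S = E(K, T) = 0xC5; 0xF8 ⊕ 0xC5 = 0x3D.
P[3]: T = 0xE3, S = E(K, T) = 0xC4; 0xB3 ⊕ 0xC4 = 0x77.
P[4]: T = 0xE4, S = E(K, T) = 0xC3; 0x13 ⊕ 0xC3 = 0xD0.
P[5]: T = 0xE5, S = E(K, T) = 0xC2; 0x9E ⊕ 0xC2 = 0x5C.
Blocks that differ from the original plaintext: P[2].

P[1] = 0xBA, P[2] = 0x3D, P[3] = 0x77, P[4] = 0xD0, P[5] = 0x5C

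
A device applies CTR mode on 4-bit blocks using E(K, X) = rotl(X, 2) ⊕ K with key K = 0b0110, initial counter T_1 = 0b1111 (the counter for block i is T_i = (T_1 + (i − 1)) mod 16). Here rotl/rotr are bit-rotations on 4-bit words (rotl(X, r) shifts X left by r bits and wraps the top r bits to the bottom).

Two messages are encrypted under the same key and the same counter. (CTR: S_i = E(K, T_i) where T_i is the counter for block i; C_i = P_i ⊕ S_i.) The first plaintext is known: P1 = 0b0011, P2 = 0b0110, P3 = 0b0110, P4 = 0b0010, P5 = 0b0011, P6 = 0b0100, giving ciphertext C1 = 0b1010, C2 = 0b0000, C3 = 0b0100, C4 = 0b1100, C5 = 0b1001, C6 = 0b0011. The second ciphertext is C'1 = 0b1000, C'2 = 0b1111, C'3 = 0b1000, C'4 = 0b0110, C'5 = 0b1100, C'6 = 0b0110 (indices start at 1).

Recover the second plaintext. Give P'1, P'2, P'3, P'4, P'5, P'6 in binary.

In CTR with a reused counter, both messages share the same keystream S_i, so C_i ⊕ C'_i = P_i ⊕ P'_i and thus P'_i = P_i ⊕ C_i ⊕ C'_i.
P'1: 0b0011 ⊕ 0b1010 ⊕ 0b1000 = 0b0001.
P'2: 0b0110 ⊕ 0b0000 ⊕ 0b1111 = 0b1001.
P'3: 0b0110 ⊕ 0b0100 ⊕ 0b1000 = 0b1010.
P'4: 0b0010 ⊕ 0b1100 ⊕ 0b0110 = 0b1000.
P'5: 0b0011 ⊕ 0b1001 ⊕ 0b1100 = 0b0110.
P'6: 0b0100 ⊕ 0b0011 ⊕ 0b0110 = 0b0001.

P'1 = 0b0001, P'2 = 0b1001, P'3 = 0b1010, P'4 = 0b1000, P'5 = 0b0110, P'6 = 0b0001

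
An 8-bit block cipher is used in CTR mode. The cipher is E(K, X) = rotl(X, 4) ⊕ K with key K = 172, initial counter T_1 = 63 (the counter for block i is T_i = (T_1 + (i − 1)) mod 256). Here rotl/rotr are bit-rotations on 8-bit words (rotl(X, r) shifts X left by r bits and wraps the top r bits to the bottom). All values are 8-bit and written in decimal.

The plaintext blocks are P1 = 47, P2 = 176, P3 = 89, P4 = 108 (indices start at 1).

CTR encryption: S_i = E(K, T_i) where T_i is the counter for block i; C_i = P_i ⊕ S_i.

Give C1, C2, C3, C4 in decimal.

C1 = 112, C2 = 24, C3 = 225, C4 = 228

C1: T = 63, S = E(K, T) = 95; 47 ⊕ 95 = 112.
C2: T = 64, S = E(K, T) = 168; 176 ⊕ 168 = 24.
C3: T = 65, S = E(K, T) = 184; 89 ⊕ 184 = 225.
C4: T = 66, S = E(K, T) = 136; 108 ⊕ 136 = 228.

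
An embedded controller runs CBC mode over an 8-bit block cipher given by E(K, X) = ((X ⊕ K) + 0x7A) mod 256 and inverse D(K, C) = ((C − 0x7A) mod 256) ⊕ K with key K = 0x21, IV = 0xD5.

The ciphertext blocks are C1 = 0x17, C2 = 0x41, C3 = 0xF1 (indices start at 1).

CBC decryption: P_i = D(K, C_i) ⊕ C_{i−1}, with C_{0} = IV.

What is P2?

P2 = 0xF1

P2: D(K, 0x41) = 0xE6; 0xE6 ⊕ 0x17 = 0xF1.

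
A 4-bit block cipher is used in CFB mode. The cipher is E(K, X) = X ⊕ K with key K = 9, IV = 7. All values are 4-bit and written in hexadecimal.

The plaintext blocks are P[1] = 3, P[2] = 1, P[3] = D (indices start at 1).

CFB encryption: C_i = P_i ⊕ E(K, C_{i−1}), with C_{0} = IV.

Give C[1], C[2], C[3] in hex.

C[1] = D, C[2] = 5, C[3] = 1

C[1]: E(K, 7) = E; 3 ⊕ E = D.
C[2]: E(K, D) = 4; 1 ⊕ 4 = 5.
C[3]: E(K, 5) = C; D ⊕ C = 1.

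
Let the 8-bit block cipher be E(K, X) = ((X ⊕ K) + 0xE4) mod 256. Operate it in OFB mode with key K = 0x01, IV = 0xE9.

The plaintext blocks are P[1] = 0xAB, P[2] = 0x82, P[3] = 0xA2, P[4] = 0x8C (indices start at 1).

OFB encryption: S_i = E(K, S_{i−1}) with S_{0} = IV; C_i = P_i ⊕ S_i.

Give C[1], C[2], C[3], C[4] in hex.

C[1]: S = E(K, 0xE9) = 0xCC; 0xAB ⊕ 0xCC = 0x67.
C[2]: S = E(K, 0xCC) = 0xB1; 0x82 ⊕ 0xB1 = 0x33.
C[3]: S = E(K, 0xB1) = 0x94; 0xA2 ⊕ 0x94 = 0x36.
C[4]: S = E(K, 0x94) = 0x79; 0x8C ⊕ 0x79 = 0xF5.

C[1] = 0x67, C[2] = 0x33, C[3] = 0x36, C[4] = 0xF5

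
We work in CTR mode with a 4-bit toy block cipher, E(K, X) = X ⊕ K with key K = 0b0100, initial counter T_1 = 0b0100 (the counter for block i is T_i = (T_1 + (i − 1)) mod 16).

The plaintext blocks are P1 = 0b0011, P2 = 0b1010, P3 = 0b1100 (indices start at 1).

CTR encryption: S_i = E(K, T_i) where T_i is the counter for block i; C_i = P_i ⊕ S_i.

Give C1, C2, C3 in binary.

C1: T = 0b0100, S = E(K, T) = 0b0000; 0b0011 ⊕ 0b0000 = 0b0011.
C2: T = 0b0101, S = E(K, T) = 0b0001; 0b1010 ⊕ 0b0001 = 0b1011.
C3: T = 0b0110, S = E(K, T) = 0b0010; 0b1100 ⊕ 0b0010 = 0b1110.

C1 = 0b0011, C2 = 0b1011, C3 = 0b1110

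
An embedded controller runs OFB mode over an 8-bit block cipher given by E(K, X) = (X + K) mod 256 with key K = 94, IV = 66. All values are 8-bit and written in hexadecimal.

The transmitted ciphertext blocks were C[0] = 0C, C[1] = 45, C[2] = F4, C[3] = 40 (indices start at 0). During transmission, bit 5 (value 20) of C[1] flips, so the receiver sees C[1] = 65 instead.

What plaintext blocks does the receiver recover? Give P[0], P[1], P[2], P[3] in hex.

P[0] = F6, P[1] = EB, P[2] = D6, P[3] = F6

OFB decryption: S_i = E(K, S_{i−1}) with S_{−1} = IV; P_i = C_i ⊕ S_i.
Only C[1] changed, to 65. In OFB, a change in C_i flips the same bit in P_i only; the keystream is unaffected. Decrypting the received ciphertext:
P[0]: S = E(K, 66) = FA; 0C ⊕ FA = F6.
P[1]: S = E(K, FA) = 8E; 65 ⊕ 8E = EB.
P[2]: S = E(K, 8E) = 22; F4 ⊕ 22 = D6.
P[3]: S = E(K, 22) = B6; 40 ⊕ B6 = F6.
Blocks that differ from the original plaintext: P[1].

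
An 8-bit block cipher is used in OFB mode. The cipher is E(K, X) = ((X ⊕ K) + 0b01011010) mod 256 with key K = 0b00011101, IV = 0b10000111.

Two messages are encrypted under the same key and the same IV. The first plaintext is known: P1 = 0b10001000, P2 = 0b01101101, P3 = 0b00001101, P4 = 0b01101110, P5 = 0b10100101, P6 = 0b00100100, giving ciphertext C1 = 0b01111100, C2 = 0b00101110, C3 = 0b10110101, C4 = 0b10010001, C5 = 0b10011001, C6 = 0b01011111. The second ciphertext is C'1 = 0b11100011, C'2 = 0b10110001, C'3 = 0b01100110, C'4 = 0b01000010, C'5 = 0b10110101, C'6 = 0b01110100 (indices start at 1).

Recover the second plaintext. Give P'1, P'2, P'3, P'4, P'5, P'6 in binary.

P'1 = 0b00010111, P'2 = 0b11110010, P'3 = 0b11011110, P'4 = 0b10111101, P'5 = 0b10001001, P'6 = 0b00001111

In OFB with a reused IV, both messages share the same keystream S_i, so C_i ⊕ C'_i = P_i ⊕ P'_i and thus P'_i = P_i ⊕ C_i ⊕ C'_i.
P'1: 0b10001000 ⊕ 0b01111100 ⊕ 0b11100011 = 0b00010111.
P'2: 0b01101101 ⊕ 0b00101110 ⊕ 0b10110001 = 0b11110010.
P'3: 0b00001101 ⊕ 0b10110101 ⊕ 0b01100110 = 0b11011110.
P'4: 0b01101110 ⊕ 0b10010001 ⊕ 0b01000010 = 0b10111101.
P'5: 0b10100101 ⊕ 0b10011001 ⊕ 0b10110101 = 0b10001001.
P'6: 0b00100100 ⊕ 0b01011111 ⊕ 0b01110100 = 0b00001111.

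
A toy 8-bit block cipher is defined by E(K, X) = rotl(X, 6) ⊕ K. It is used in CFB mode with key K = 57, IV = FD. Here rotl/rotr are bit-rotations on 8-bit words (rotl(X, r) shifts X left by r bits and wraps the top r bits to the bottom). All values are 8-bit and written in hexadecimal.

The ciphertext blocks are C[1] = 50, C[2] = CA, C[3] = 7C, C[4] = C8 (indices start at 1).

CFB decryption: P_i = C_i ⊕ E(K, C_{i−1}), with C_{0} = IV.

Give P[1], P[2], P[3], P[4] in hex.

P[1] = 78, P[2] = 89, P[3] = 99, P[4] = 80

P[1]: E(K, FD) = 28; 50 ⊕ 28 = 78.
P[2]: E(K, 50) = 43; CA ⊕ 43 = 89.
P[3]: E(K, CA) = E5; 7C ⊕ E5 = 99.
P[4]: E(K, 7C) = 48; C8 ⊕ 48 = 80.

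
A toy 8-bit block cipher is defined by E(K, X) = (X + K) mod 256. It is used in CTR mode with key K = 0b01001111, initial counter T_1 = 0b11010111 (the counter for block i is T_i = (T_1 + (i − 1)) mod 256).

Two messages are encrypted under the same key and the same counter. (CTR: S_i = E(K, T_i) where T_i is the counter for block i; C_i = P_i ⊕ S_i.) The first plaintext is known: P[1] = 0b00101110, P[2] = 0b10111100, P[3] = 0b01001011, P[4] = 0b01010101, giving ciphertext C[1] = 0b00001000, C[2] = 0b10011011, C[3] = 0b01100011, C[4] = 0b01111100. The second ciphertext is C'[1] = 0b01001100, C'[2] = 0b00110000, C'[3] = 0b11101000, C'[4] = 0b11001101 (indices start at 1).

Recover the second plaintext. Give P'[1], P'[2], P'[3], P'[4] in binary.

P'[1] = 0b01101010, P'[2] = 0b00010111, P'[3] = 0b11000000, P'[4] = 0b11100100

In CTR with a reused counter, both messages share the same keystream S_i, so C_i ⊕ C'_i = P_i ⊕ P'_i and thus P'_i = P_i ⊕ C_i ⊕ C'_i.
P'[1]: 0b00101110 ⊕ 0b00001000 ⊕ 0b01001100 = 0b01101010.
P'[2]: 0b10111100 ⊕ 0b10011011 ⊕ 0b00110000 = 0b00010111.
P'[3]: 0b01001011 ⊕ 0b01100011 ⊕ 0b11101000 = 0b11000000.
P'[4]: 0b01010101 ⊕ 0b01111100 ⊕ 0b11001101 = 0b11100100.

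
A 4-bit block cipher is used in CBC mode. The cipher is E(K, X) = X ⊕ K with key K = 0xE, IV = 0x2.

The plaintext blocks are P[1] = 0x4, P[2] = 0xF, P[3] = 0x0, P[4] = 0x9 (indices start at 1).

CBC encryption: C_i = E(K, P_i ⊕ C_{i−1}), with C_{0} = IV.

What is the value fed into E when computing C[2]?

0x7

C[1]: P[1] ⊕ 0x2 = 0x6; E(K, 0x6) = 0x8.
C[2]: P[2] ⊕ 0x8 = 0x7; E(K, 0x7) = 0x9.
So the input to E for block [2] is 0x7.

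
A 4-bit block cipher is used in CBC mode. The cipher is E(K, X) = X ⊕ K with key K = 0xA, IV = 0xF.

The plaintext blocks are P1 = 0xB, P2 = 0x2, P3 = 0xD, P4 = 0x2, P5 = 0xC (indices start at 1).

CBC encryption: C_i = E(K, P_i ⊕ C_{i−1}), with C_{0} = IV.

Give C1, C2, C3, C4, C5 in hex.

C1 = 0xE, C2 = 0x6, C3 = 0x1, C4 = 0x9, C5 = 0xF

C1: P1 ⊕ 0xF = 0x4; E(K, 0x4) = 0xE.
C2: P2 ⊕ 0xE = 0xC; E(K, 0xC) = 0x6.
C3: P3 ⊕ 0x6 = 0xB; E(K, 0xB) = 0x1.
C4: P4 ⊕ 0x1 = 0x3; E(K, 0x3) = 0x9.
C5: P5 ⊕ 0x9 = 0x5; E(K, 0x5) = 0xF.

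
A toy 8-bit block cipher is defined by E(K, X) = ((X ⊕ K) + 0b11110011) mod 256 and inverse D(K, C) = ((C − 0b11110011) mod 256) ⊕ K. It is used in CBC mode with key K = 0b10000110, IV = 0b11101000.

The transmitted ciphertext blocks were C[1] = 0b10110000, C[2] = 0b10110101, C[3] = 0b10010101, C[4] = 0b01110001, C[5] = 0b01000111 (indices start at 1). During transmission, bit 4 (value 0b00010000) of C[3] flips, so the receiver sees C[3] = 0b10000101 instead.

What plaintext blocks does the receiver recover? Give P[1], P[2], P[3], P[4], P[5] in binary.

P[1] = 0b11010011, P[2] = 0b11110100, P[3] = 0b10100001, P[4] = 0b01111101, P[5] = 0b10100011

CBC decryption: P_i = D(K, C_i) ⊕ C_{i−1}, with C_{0} = IV.
Only C[3] changed, to 0b10000101. In CBC, a change in C_i garbles P_i and flips the same bit in P_{i+1}. Decrypting the received ciphertext:
P[1]: D(K, 0b10110000) = 0b00111011; 0b00111011 ⊕ 0b11101000 = 0b11010011.
P[2]: D(K, 0b10110101) = 0b01000100; 0b01000100 ⊕ 0b10110000 = 0b11110100.
P[3]: D(K, 0b10000101) = 0b00010100; 0b00010100 ⊕ 0b10110101 = 0b10100001.
P[4]: D(K, 0b01110001) = 0b11111000; 0b11111000 ⊕ 0b10000101 = 0b01111101.
P[5]: D(K, 0b01000111) = 0b11010010; 0b11010010 ⊕ 0b01110001 = 0b10100011.
Blocks that differ from the original plaintext: P[3], P[4].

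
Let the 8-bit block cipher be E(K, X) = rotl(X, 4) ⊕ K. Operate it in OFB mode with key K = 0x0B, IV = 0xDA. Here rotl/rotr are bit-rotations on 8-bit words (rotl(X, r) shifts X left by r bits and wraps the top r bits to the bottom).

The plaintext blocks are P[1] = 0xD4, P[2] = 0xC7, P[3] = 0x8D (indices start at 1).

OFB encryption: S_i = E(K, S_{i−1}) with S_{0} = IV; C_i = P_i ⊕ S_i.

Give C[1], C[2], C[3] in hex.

C[1]: S = E(K, 0xDA) = 0xA6; 0xD4 ⊕ 0xA6 = 0x72.
C[2]: S = E(K, 0xA6) = 0x61; 0xC7 ⊕ 0x61 = 0xA6.
C[3]: S = E(K, 0x61) = 0x1D; 0x8D ⊕ 0x1D = 0x90.

C[1] = 0x72, C[2] = 0xA6, C[3] = 0x90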